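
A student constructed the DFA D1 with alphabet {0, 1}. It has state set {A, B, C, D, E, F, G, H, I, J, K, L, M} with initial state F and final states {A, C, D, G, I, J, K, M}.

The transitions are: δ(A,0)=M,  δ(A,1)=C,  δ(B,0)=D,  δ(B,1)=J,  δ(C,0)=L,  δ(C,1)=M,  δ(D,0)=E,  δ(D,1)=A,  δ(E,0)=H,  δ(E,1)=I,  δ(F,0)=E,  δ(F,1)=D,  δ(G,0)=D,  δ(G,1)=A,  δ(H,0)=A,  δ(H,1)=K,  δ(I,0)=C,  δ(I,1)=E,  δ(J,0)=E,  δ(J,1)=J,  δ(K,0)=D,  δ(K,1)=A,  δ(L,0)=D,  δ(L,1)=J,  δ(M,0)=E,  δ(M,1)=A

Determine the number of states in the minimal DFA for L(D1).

10

First remove the unreachable states {B,G}; 11 states remain.
Initial partition by acceptance: {A,C,D,I,J,K,M} | {E,F,H,L}.
Split {A,C,D,I,J,K,M} by δ(·,0) → {C,D,J,M} and {A,I,K}.
On input 1, block {C,D,J,M} splits into {C,J} and {D,M}.
Refine {C,J} on symbol 1: members go to different blocks, giving {C} and {J}.
On input 0, block {E,F,H,L} splits into {E,F} and {H} and {L}.
On input 0, block {E,F} splits into {E} and {F}.
Split {A,I,K} by δ(·,0) → {A,K} and {I}.
Split {A,K} by δ(·,1) → {A} and {K}.
No further refinement is possible. Final partition (10 blocks): {C} | {E} | {A} | {D,M} | {J} | {H} | {L} | {F} | {I} | {K}.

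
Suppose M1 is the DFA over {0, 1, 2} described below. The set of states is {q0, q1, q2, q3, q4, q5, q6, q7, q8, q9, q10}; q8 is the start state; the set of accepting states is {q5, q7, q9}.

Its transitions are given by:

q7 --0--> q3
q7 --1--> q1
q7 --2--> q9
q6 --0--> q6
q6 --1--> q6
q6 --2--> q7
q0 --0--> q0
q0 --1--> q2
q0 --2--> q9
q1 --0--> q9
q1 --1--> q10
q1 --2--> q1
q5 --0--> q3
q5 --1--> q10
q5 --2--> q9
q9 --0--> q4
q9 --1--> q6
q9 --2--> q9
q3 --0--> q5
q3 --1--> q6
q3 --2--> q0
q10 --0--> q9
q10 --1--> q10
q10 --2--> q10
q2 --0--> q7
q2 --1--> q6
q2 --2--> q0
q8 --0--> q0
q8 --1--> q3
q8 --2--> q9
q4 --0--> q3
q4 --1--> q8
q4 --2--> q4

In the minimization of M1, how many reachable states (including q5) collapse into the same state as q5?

P0 = {q5,q7,q9} | {q0,q1,q2,q3,q4,q6,q8,q10}.
On input 0, block {q0,q1,q2,q3,q4,q6,q8,q10} splits into {q0,q4,q6,q8} and {q1,q2,q3,q10}.
Split {q5,q7,q9} by δ(·,0) → {q5,q7} and {q9}.
On input 0, block {q0,q4,q6,q8} splits into {q0,q6,q8} and {q4}.
On input 1, block {q0,q6,q8} splits into {q0,q8} and {q6}.
On input 0, block {q1,q2,q3,q10} splits into {q1,q10} and {q2,q3}.
The partition is now stable with 7 blocks: {q5,q7} | {q0,q8} | {q1,q10} | {q9} | {q4} | {q6} | {q2,q3}.
The equivalence class containing q5 is {q5,q7}, of size 2.

2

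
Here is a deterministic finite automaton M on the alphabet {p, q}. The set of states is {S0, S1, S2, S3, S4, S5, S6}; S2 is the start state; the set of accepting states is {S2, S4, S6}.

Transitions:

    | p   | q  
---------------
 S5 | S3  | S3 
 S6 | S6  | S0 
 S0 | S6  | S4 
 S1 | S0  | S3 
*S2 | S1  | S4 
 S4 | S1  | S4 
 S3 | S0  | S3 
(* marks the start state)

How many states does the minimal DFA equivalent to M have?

4

States {S5} cannot be reached from the start state, so discard them.
Initial partition by acceptance: {S2,S4,S6} | {S0,S1,S3}.
Refine {S2,S4,S6} on symbol p: members go to different blocks, giving {S2,S4} and {S6}.
Split {S0,S1,S3} by δ(·,p) → {S1,S3} and {S0}.
No further refinement is possible. Final partition (4 blocks): {S2,S4} | {S1,S3} | {S6} | {S0}.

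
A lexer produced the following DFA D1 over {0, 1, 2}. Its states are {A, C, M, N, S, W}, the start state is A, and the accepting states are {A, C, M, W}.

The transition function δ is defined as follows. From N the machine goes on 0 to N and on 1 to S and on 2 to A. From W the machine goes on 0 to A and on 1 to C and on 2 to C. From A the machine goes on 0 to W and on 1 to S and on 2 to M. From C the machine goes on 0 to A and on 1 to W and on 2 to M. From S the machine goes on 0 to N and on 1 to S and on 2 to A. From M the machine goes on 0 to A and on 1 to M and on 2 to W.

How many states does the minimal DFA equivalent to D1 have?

3

Every state is reachable, so we keep all 6.
Start with accepting vs non-accepting: {A,C,M,W} | {N,S}.
Refine {A,C,M,W} on symbol 1: members go to different blocks, giving {C,M,W} and {A}.
Stable partition: {C,M,W} | {N,S} | {A} — 3 equivalence classes.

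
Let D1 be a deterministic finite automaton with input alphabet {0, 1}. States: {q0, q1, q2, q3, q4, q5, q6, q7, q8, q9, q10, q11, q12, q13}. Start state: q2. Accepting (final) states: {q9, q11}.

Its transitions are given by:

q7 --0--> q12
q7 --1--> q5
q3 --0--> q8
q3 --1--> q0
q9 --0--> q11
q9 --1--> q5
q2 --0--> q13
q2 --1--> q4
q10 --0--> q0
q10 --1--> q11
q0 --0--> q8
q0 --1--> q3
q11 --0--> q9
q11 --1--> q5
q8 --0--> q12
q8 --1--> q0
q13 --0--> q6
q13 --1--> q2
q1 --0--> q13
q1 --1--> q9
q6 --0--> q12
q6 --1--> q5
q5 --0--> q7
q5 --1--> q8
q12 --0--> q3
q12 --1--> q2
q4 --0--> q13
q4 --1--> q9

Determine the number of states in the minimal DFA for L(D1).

9

Reachable states from the start: {q0,q2,q3,q4,q5,q6,q7,q8,q9,q11,q12,q13}. Unreachable: {q1,q10} — drop them.
Initial partition by acceptance: {q9,q11} | {q0,q2,q3,q4,q5,q6,q7,q8,q12,q13}.
Split {q0,q2,q3,q4,q5,q6,q7,q8,q12,q13} by δ(·,1) → {q0,q2,q3,q5,q6,q7,q8,q12,q13} and {q4}.
On input 1, block {q0,q2,q3,q5,q6,q7,q8,q12,q13} splits into {q0,q3,q5,q6,q7,q8,q12,q13} and {q2}.
Refine {q0,q3,q5,q6,q7,q8,q12,q13} on symbol 1: members go to different blocks, giving {q0,q3,q5,q6,q7,q8} and {q12,q13}.
Refine {q0,q3,q5,q6,q7,q8} on symbol 0: members go to different blocks, giving {q0,q3,q5} and {q6,q7,q8}.
Refine {q0,q3,q5} on symbol 1: members go to different blocks, giving {q0,q3} and {q5}.
Refine {q12,q13} on symbol 0: members go to different blocks, giving {q12} and {q13}.
Refine {q6,q7,q8} on symbol 1: members go to different blocks, giving {q6,q7} and {q8}.
The partition is now stable with 9 blocks: {q9,q11} | {q0,q3} | {q4} | {q2} | {q12} | {q6,q7} | {q5} | {q13} | {q8}.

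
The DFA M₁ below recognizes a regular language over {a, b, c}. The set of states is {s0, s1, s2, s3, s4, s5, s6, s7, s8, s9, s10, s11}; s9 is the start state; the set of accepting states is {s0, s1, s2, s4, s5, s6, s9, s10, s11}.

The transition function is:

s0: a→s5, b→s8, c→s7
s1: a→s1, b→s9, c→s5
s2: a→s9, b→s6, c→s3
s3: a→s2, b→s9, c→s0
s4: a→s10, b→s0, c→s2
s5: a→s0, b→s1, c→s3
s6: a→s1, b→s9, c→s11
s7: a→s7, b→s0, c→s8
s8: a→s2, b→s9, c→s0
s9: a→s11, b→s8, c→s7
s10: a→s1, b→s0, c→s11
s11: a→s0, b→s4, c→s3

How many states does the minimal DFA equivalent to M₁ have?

5

Every state is reachable, so we keep all 12.
Start with accepting vs non-accepting: {s0,s1,s2,s4,s5,s6,s9,s10,s11} | {s3,s7,s8}.
On input b, block {s0,s1,s2,s4,s5,s6,s9,s10,s11} splits into {s1,s2,s4,s5,s6,s10,s11} and {s0,s9}.
On input a, block {s1,s2,s4,s5,s6,s10,s11} splits into {s1,s4,s6,s10} and {s2,s5,s11}.
Refine {s3,s7,s8} on symbol a: members go to different blocks, giving {s3,s8} and {s7}.
Stable partition: {s1,s4,s6,s10} | {s3,s8} | {s0,s9} | {s2,s5,s11} | {s7} — 5 equivalence classes.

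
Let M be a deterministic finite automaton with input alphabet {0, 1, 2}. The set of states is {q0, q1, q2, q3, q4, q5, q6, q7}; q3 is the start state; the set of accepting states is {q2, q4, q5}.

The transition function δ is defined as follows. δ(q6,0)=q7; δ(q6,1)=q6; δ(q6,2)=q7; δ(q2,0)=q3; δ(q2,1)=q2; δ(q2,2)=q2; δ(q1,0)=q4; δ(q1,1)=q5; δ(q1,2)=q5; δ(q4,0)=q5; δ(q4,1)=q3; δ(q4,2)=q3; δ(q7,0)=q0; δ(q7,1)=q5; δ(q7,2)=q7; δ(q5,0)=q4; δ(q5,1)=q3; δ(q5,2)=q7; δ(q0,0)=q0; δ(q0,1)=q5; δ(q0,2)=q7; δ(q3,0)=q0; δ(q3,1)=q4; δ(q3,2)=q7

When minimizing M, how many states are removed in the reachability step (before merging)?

3

No path from q3 leads to q1, q2, q6; the other 5 states are all reachable.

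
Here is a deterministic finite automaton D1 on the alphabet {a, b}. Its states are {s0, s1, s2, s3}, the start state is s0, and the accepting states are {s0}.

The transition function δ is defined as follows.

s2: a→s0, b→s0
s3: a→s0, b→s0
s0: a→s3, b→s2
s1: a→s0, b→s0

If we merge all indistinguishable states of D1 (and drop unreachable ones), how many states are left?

2

Reachable states from the start: {s0,s2,s3}. Unreachable: {s1} — drop them.
Start with accepting vs non-accepting: {s0} | {s2,s3}.
Stable partition: {s0} | {s2,s3} — 2 equivalence classes.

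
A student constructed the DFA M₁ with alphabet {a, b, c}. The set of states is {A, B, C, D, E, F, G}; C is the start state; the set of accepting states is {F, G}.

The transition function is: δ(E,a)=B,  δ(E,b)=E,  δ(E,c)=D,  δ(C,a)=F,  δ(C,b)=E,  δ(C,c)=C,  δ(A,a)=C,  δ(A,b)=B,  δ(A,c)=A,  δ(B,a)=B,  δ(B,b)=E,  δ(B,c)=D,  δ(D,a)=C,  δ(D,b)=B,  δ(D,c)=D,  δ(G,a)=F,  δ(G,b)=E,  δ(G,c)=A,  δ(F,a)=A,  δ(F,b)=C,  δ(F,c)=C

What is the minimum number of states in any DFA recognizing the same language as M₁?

4

First remove the unreachable states {G}; 6 states remain.
Start with accepting vs non-accepting: {F} | {A,B,C,D,E}.
On input a, block {A,B,C,D,E} splits into {A,B,D,E} and {C}.
Split {A,B,D,E} by δ(·,a) → {A,D} and {B,E}.
Stable partition: {F} | {A,D} | {C} | {B,E} — 4 equivalence classes.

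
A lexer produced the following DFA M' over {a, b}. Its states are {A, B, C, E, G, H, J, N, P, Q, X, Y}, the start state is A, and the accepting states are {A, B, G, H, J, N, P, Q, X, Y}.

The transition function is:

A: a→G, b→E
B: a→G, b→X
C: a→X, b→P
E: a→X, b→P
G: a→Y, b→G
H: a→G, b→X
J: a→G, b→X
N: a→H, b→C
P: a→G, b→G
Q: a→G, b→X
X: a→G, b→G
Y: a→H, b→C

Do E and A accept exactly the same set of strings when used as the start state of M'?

No

First remove the unreachable states {B,J,N,Q}; 8 states remain.
P0 = {A,G,H,P,X,Y} | {C,E}.
On input b, block {A,G,H,P,X,Y} splits into {G,H,P,X} and {A,Y}.
On input a, block {G,H,P,X} splits into {H,P,X} and {G}.
Split {H,P,X} by δ(·,b) → {P,X} and {H}.
Split {A,Y} by δ(·,a) → {Y} and {A}.
No further refinement is possible. Final partition (6 blocks): {P,X} | {C,E} | {Y} | {G} | {H} | {A}.
E and A end up in different blocks, so they are distinguishable. For instance, the string 'ε' is accepted from only A.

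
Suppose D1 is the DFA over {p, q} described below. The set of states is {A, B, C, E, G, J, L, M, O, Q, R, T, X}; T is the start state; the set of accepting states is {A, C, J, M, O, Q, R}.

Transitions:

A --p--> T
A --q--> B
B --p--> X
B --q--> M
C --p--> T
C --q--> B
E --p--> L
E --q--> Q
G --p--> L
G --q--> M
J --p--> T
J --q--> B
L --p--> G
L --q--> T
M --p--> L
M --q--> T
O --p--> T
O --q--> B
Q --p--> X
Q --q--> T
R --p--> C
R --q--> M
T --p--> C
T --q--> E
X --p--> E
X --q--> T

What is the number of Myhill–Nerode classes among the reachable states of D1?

5

States {A,J,O,R} cannot be reached from the start state, so discard them.
Initial partition by acceptance: {C,M,Q} | {B,E,G,L,T,X}.
Refine {B,E,G,L,T,X} on symbol p: members go to different blocks, giving {B,E,G,L,X} and {T}.
On input p, block {C,M,Q} splits into {M,Q} and {C}.
On input q, block {B,E,G,L,X} splits into {B,E,G} and {L,X}.
Stable partition: {M,Q} | {B,E,G} | {T} | {C} | {L,X} — 5 equivalence classes.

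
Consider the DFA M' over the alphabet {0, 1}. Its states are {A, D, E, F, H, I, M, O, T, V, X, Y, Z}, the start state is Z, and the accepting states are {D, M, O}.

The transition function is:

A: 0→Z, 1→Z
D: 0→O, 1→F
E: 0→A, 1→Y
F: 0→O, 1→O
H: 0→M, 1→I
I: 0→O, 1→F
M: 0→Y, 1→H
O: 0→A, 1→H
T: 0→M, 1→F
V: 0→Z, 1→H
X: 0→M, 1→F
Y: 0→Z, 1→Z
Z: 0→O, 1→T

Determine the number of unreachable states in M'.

BFS from Z reaches {A, F, H, I, M, O, T, Y, Z}; the 4 state(s) D, E, V, X are never visited.

4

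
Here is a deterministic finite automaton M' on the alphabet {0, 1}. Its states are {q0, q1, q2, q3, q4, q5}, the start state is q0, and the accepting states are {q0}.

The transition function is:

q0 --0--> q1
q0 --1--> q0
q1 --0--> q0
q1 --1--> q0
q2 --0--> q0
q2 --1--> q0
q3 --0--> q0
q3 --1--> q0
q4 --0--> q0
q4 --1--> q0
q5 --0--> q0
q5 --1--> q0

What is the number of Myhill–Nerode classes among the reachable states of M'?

Reachable states from the start: {q0,q1}. Unreachable: {q2,q3,q4,q5} — drop them.
Initial partition by acceptance: {q0} | {q1}.
No further refinement is possible. Final partition (2 blocks): {q0} | {q1}.

2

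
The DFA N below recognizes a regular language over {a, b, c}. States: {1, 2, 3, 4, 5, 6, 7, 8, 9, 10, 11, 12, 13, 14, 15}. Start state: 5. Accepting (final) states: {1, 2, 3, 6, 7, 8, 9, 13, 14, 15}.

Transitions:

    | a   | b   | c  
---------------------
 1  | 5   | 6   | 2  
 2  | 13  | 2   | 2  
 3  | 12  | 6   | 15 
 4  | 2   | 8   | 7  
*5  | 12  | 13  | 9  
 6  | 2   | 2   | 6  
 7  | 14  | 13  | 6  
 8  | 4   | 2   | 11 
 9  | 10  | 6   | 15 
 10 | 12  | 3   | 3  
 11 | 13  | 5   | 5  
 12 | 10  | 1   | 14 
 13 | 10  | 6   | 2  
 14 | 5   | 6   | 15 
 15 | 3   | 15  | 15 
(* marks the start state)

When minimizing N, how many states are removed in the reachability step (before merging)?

BFS from 5 reaches {1, 2, 3, 5, 6, 9, 10, 12, 13, 14, 15}; the 4 state(s) 4, 7, 8, 11 are never visited.

4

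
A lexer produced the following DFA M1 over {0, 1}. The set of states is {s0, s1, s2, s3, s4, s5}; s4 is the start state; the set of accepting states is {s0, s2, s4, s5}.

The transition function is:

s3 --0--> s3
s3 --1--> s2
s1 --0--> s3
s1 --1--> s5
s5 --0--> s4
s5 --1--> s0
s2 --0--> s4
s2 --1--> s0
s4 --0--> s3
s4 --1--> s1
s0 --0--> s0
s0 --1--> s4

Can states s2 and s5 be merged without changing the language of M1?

Yes

Initial partition by acceptance: {s0,s2,s4,s5} | {s1,s3}.
Split {s0,s2,s4,s5} by δ(·,0) → {s0,s2,s5} and {s4}.
On input 0, block {s0,s2,s5} splits into {s2,s5} and {s0}.
The partition is now stable with 4 blocks: {s2,s5} | {s1,s3} | {s4} | {s0}.
s2 and s5 lie in the same block of the stable partition, so they are equivalent — no string distinguishes them.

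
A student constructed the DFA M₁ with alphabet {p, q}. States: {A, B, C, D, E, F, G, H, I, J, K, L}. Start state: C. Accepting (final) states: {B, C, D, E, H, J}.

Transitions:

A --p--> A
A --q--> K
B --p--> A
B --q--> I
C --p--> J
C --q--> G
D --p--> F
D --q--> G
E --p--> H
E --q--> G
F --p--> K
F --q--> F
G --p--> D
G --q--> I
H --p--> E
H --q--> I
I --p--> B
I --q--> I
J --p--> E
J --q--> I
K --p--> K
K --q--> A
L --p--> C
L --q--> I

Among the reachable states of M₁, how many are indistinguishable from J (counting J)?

4

First remove the unreachable states {L}; 11 states remain.
P0 = {B,C,D,E,H,J} | {A,F,G,I,K}.
Refine {B,C,D,E,H,J} on symbol p: members go to different blocks, giving {C,E,H,J} and {B,D}.
On input p, block {A,F,G,I,K} splits into {A,F,K} and {G,I}.
The partition is now stable with 4 blocks: {C,E,H,J} | {A,F,K} | {B,D} | {G,I}.
State J belongs to the block {C,E,H,J}, which has 4 states.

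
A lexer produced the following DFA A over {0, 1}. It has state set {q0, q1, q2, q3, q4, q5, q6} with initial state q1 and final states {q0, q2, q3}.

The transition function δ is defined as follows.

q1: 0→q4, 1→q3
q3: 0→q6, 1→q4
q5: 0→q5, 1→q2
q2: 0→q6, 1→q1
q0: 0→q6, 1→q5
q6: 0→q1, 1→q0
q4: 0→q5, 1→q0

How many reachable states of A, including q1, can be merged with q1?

4

All states are reachable from the start state.
Start with accepting vs non-accepting: {q0,q2,q3} | {q1,q4,q5,q6}.
Stable partition: {q0,q2,q3} | {q1,q4,q5,q6} — 2 equivalence classes.
State q1 belongs to the block {q1,q4,q5,q6}, which has 4 states.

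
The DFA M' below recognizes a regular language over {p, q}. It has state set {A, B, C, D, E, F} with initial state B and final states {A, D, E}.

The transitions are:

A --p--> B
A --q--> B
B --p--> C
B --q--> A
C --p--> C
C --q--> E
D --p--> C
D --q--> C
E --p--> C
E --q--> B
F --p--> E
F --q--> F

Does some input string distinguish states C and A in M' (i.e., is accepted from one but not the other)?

Yes

States {D,F} cannot be reached from the start state, so discard them.
P0 = {A,E} | {B,C}.
No further refinement is possible. Final partition (2 blocks): {A,E} | {B,C}.
C and A end up in different blocks, so they are distinguishable. For instance, the string 'ε' is accepted from only A.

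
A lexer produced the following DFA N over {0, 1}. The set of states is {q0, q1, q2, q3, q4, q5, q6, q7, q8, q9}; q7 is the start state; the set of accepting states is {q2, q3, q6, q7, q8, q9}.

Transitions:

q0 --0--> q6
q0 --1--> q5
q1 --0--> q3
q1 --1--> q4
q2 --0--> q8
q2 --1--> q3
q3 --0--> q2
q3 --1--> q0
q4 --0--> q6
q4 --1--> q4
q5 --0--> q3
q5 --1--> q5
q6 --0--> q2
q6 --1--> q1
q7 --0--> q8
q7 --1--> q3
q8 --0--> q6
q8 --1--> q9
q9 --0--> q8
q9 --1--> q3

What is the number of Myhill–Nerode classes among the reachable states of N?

4

Initial partition by acceptance: {q2,q3,q6,q7,q8,q9} | {q0,q1,q4,q5}.
Refine {q2,q3,q6,q7,q8,q9} on symbol 1: members go to different blocks, giving {q2,q7,q8,q9} and {q3,q6}.
Refine {q2,q7,q8,q9} on symbol 0: members go to different blocks, giving {q2,q7,q9} and {q8}.
No further refinement is possible. Final partition (4 blocks): {q2,q7,q9} | {q0,q1,q4,q5} | {q3,q6} | {q8}.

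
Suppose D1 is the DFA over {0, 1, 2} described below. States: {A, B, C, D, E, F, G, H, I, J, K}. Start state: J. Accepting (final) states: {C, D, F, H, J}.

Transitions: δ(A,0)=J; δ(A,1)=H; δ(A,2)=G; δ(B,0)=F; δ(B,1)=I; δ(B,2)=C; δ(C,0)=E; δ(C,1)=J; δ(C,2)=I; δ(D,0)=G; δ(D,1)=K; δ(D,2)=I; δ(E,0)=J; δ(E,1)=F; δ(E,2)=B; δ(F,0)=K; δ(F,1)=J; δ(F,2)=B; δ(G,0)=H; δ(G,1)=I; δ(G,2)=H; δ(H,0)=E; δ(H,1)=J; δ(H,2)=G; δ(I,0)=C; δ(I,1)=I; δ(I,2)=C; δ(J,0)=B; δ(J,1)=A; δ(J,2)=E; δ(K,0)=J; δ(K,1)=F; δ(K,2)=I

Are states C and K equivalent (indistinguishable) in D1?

No

States {D} cannot be reached from the start state, so discard them.
Initial partition by acceptance: {C,F,H,J} | {A,B,E,G,I,K}.
On input 1, block {C,F,H,J} splits into {C,F,H} and {J}.
Refine {A,B,E,G,I,K} on symbol 0: members go to different blocks, giving {A,E,K} and {B,G,I}.
No further refinement is possible. Final partition (4 blocks): {C,F,H} | {A,E,K} | {J} | {B,G,I}.
C and K end up in different blocks, so they are distinguishable. For instance, the string 'ε' is accepted from only C.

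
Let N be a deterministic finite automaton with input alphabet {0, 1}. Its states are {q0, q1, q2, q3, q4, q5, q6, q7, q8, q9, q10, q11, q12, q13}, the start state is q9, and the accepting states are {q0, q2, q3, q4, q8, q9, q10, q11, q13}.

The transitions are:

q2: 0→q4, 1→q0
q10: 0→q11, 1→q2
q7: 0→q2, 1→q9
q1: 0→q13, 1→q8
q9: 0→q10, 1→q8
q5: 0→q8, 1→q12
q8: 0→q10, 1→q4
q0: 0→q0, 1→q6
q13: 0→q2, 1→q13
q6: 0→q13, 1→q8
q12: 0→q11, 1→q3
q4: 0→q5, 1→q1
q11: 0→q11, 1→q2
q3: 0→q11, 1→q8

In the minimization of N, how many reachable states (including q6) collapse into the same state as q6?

First remove the unreachable states {q7}; 13 states remain.
Start with accepting vs non-accepting: {q0,q2,q3,q4,q8,q9,q10,q11,q13} | {q1,q5,q6,q12}.
Refine {q0,q2,q3,q4,q8,q9,q10,q11,q13} on symbol 0: members go to different blocks, giving {q0,q2,q3,q8,q9,q10,q11,q13} and {q4}.
Split {q0,q2,q3,q8,q9,q10,q11,q13} by δ(·,0) → {q0,q3,q8,q9,q10,q11,q13} and {q2}.
Split {q0,q3,q8,q9,q10,q11,q13} by δ(·,0) → {q0,q3,q8,q9,q10,q11} and {q13}.
Split {q0,q3,q8,q9,q10,q11} by δ(·,1) → {q3,q9} and {q10,q11} and {q0} and {q8}.
Split {q1,q5,q6,q12} by δ(·,0) → {q1,q6} and {q5} and {q12}.
No further refinement is possible. Final partition (10 blocks): {q3,q9} | {q1,q6} | {q4} | {q2} | {q13} | {q10,q11} | {q0} | {q8} | {q5} | {q12}.
The equivalence class containing q6 is {q1,q6}, of size 2.

2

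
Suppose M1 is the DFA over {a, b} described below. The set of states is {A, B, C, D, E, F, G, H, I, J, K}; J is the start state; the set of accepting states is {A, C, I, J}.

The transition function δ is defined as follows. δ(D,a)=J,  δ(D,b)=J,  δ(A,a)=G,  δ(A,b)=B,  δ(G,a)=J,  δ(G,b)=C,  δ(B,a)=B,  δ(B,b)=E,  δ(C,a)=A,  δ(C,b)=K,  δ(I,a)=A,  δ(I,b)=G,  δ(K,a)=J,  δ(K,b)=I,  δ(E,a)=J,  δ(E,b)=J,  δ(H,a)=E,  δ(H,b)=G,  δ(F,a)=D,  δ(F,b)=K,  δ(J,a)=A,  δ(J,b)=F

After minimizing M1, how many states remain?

First remove the unreachable states {H}; 10 states remain.
P0 = {A,C,I,J} | {B,D,E,F,G,K}.
Refine {A,C,I,J} on symbol a: members go to different blocks, giving {C,I,J} and {A}.
On input a, block {B,D,E,F,G,K} splits into {D,E,G,K} and {B,F}.
On input b, block {C,I,J} splits into {C,I} and {J}.
Split {D,E,G,K} by δ(·,b) → {D,E} and {G,K}.
Refine {B,F} on symbol a: members go to different blocks, giving {B} and {F}.
Stable partition: {C,I} | {D,E} | {A} | {B} | {J} | {G,K} | {F} — 7 equivalence classes.

7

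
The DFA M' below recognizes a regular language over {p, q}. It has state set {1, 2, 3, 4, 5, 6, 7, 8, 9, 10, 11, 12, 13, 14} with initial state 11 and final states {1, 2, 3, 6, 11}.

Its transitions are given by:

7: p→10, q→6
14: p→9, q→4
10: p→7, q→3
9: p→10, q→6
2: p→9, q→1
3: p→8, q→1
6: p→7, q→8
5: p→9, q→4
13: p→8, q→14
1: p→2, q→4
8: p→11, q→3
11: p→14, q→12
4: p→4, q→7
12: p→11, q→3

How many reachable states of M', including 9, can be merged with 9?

First remove the unreachable states {5,13}; 12 states remain.
Initial partition by acceptance: {1,2,3,6,11} | {4,7,8,9,10,12,14}.
Refine {1,2,3,6,11} on symbol p: members go to different blocks, giving {2,3,6,11} and {1}.
On input q, block {2,3,6,11} splits into {2,3} and {6,11}.
Refine {4,7,8,9,10,12,14} on symbol p: members go to different blocks, giving {4,7,9,10,14} and {8,12}.
On input p, block {2,3} splits into {2} and {3}.
Refine {4,7,9,10,14} on symbol q: members go to different blocks, giving {4,14} and {7,9} and {10}.
Refine {4,14} on symbol p: members go to different blocks, giving {4} and {14}.
Refine {6,11} on symbol p: members go to different blocks, giving {6} and {11}.
The partition is now stable with 10 blocks: {2} | {4} | {1} | {6} | {8,12} | {3} | {7,9} | {10} | {14} | {11}.
State 9 belongs to the block {7,9}, which has 2 states.

2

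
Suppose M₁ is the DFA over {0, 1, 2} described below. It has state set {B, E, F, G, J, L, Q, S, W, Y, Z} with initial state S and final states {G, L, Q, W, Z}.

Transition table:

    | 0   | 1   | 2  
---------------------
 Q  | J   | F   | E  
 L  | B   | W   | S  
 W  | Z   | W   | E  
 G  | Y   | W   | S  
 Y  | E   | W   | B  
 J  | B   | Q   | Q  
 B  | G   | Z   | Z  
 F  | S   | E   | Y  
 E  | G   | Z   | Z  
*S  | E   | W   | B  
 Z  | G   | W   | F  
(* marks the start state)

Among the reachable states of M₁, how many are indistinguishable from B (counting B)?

Reachable states from the start: {B,E,F,G,S,W,Y,Z}. Unreachable: {J,L,Q} — drop them.
P0 = {G,W,Z} | {B,E,F,S,Y}.
Split {G,W,Z} by δ(·,0) → {W,Z} and {G}.
Split {W,Z} by δ(·,0) → {W} and {Z}.
On input 0, block {B,E,F,S,Y} splits into {F,S,Y} and {B,E}.
On input 0, block {F,S,Y} splits into {S,Y} and {F}.
Stable partition: {W} | {S,Y} | {G} | {Z} | {B,E} | {F} — 6 equivalence classes.
The equivalence class containing B is {B,E}, of size 2.

2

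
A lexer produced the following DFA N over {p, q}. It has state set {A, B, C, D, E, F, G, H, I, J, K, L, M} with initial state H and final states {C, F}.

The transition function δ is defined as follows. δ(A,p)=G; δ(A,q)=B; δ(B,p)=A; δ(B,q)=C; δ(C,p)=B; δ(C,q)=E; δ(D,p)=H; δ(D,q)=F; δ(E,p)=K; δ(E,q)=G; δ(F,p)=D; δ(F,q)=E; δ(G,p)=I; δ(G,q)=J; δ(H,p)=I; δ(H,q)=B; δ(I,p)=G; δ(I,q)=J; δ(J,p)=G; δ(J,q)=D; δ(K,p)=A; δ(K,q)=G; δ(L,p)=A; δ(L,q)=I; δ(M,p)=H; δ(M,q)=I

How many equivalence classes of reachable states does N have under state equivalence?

First remove the unreachable states {L,M}; 11 states remain.
P0 = {C,F} | {A,B,D,E,G,H,I,J,K}.
Refine {A,B,D,E,G,H,I,J,K} on symbol q: members go to different blocks, giving {A,E,G,H,I,J,K} and {B,D}.
Refine {A,E,G,H,I,J,K} on symbol q: members go to different blocks, giving {E,G,I,K} and {A,H,J}.
On input p, block {E,G,I,K} splits into {E,G,I} and {K}.
Split {E,G,I} by δ(·,p) → {G,I} and {E}.
No further refinement is possible. Final partition (6 blocks): {C,F} | {G,I} | {B,D} | {A,H,J} | {K} | {E}.

6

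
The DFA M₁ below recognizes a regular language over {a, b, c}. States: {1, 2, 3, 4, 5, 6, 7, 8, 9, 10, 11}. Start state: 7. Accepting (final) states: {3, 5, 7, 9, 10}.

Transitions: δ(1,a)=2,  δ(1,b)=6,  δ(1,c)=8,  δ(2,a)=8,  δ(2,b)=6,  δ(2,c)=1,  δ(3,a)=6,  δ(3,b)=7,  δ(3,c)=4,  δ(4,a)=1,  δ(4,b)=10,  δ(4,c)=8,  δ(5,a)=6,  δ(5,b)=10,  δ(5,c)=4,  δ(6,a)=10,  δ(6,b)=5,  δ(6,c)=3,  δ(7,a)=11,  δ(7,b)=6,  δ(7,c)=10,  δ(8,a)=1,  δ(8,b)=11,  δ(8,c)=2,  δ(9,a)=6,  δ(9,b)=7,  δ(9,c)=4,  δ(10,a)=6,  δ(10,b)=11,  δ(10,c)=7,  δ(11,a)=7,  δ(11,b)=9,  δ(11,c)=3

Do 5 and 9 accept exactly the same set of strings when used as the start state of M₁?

Yes

Start with accepting vs non-accepting: {3,5,7,9,10} | {1,2,4,6,8,11}.
On input b, block {3,5,7,9,10} splits into {3,5,9} and {7,10}.
Refine {1,2,4,6,8,11} on symbol a: members go to different blocks, giving {1,2,4,8} and {6,11}.
Refine {1,2,4,8} on symbol b: members go to different blocks, giving {1,2,8} and {4}.
The partition is now stable with 5 blocks: {3,5,9} | {1,2,8} | {7,10} | {6,11} | {4}.
5 and 9 lie in the same block of the stable partition, so they are equivalent — no string distinguishes them.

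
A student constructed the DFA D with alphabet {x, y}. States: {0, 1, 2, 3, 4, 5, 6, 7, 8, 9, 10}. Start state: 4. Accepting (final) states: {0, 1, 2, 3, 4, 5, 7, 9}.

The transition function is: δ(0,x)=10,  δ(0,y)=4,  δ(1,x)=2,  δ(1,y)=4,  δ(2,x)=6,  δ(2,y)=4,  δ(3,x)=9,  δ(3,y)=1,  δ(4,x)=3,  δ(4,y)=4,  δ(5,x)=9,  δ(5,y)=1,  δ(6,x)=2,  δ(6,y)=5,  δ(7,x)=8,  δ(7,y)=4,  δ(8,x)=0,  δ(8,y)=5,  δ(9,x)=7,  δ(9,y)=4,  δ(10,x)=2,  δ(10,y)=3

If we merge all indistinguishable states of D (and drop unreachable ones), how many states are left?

Initial partition by acceptance: {0,1,2,3,4,5,7,9} | {6,8,10}.
Refine {0,1,2,3,4,5,7,9} on symbol x: members go to different blocks, giving {1,3,4,5,9} and {0,2,7}.
Refine {1,3,4,5,9} on symbol x: members go to different blocks, giving {3,4,5} and {1,9}.
Split {3,4,5} by δ(·,x) → {3,5} and {4}.
No further refinement is possible. Final partition (5 blocks): {3,5} | {6,8,10} | {0,2,7} | {1,9} | {4}.

5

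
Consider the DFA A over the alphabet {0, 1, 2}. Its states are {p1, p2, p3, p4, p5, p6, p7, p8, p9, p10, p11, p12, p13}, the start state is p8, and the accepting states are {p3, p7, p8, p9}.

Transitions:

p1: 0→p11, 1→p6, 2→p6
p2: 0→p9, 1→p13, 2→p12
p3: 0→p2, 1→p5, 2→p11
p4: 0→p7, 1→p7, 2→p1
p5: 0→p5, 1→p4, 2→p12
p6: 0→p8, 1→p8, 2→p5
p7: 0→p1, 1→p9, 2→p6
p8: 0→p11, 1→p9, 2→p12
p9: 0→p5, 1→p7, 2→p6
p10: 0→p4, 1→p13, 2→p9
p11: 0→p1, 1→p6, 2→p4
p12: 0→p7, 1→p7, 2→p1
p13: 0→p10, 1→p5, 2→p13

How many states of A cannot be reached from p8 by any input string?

BFS from p8 reaches {p1, p4, p5, p6, p7, p8, p9, p11, p12}; the 4 state(s) p2, p3, p10, p13 are never visited.

4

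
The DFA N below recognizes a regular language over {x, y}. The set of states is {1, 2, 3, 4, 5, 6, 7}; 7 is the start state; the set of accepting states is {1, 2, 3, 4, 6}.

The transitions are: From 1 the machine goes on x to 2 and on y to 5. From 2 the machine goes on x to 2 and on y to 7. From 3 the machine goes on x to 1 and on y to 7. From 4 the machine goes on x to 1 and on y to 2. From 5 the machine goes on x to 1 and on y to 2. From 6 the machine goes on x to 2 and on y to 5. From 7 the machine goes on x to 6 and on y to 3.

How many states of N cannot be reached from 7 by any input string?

BFS from 7 reaches {1, 2, 3, 5, 6, 7}; the 1 state(s) 4 are never visited.

1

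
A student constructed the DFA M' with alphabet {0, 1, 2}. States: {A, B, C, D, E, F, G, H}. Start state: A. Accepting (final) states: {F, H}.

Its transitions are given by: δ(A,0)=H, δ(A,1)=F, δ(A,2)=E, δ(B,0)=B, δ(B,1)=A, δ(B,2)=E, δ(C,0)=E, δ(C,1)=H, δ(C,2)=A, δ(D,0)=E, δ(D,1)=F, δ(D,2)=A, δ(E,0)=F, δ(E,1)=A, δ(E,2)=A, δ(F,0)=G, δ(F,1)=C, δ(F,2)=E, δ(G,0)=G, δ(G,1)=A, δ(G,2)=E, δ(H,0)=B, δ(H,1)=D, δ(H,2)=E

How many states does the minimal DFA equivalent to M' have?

5

Start with accepting vs non-accepting: {F,H} | {A,B,C,D,E,G}.
On input 0, block {A,B,C,D,E,G} splits into {B,C,D,G} and {A,E}.
Refine {B,C,D,G} on symbol 0: members go to different blocks, giving {B,G} and {C,D}.
Refine {A,E} on symbol 1: members go to different blocks, giving {A} and {E}.
The partition is now stable with 5 blocks: {F,H} | {B,G} | {A} | {C,D} | {E}.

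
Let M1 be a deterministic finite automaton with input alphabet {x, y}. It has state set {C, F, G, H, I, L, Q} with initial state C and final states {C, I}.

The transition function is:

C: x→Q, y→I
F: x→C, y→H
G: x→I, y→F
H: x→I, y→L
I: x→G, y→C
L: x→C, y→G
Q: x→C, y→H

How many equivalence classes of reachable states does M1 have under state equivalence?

All states are reachable from the start state.
P0 = {C,I} | {F,G,H,L,Q}.
Stable partition: {C,I} | {F,G,H,L,Q} — 2 equivalence classes.

2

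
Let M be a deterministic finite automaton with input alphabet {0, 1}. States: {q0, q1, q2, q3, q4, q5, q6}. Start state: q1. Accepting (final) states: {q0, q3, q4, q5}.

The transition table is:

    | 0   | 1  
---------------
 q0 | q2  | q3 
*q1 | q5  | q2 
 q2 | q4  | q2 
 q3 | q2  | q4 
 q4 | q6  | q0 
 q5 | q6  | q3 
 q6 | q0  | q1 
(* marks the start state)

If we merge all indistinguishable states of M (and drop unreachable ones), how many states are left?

2

Start with accepting vs non-accepting: {q0,q3,q4,q5} | {q1,q2,q6}.
Stable partition: {q0,q3,q4,q5} | {q1,q2,q6} — 2 equivalence classes.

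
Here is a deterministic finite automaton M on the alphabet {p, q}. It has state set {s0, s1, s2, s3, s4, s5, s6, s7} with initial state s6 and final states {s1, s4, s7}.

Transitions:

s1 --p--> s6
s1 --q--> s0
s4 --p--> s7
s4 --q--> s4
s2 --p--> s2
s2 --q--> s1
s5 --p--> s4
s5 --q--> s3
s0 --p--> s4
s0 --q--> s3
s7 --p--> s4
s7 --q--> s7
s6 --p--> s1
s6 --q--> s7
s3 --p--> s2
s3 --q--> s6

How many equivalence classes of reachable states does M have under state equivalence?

First remove the unreachable states {s5}; 7 states remain.
P0 = {s1,s4,s7} | {s0,s2,s3,s6}.
Split {s1,s4,s7} by δ(·,p) → {s4,s7} and {s1}.
Split {s0,s2,s3,s6} by δ(·,p) → {s2,s3} and {s0} and {s6}.
Refine {s2,s3} on symbol q: members go to different blocks, giving {s2} and {s3}.
No further refinement is possible. Final partition (6 blocks): {s4,s7} | {s2} | {s1} | {s0} | {s6} | {s3}.

6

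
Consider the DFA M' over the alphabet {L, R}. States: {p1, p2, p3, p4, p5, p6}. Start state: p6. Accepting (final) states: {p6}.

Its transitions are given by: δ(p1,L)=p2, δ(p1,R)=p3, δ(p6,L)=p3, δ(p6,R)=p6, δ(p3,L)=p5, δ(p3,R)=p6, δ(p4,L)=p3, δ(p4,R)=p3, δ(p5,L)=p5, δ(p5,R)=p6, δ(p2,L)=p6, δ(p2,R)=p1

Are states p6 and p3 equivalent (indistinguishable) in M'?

First remove the unreachable states {p1,p2,p4}; 3 states remain.
Start with accepting vs non-accepting: {p6} | {p3,p5}.
No further refinement is possible. Final partition (2 blocks): {p6} | {p3,p5}.
p6 and p3 end up in different blocks, so they are distinguishable. For instance, the string 'ε' is accepted from only p6.

No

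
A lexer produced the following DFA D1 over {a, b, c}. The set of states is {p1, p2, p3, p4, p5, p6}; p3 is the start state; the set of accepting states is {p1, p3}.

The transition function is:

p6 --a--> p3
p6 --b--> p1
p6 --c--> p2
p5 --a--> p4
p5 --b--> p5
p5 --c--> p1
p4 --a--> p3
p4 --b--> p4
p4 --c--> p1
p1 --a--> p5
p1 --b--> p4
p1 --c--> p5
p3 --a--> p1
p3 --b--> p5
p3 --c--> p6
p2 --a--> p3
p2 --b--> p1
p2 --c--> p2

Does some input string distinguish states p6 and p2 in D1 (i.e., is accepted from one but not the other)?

P0 = {p1,p3} | {p2,p4,p5,p6}.
Refine {p1,p3} on symbol a: members go to different blocks, giving {p1} and {p3}.
Split {p2,p4,p5,p6} by δ(·,a) → {p2,p4,p6} and {p5}.
Split {p2,p4,p6} by δ(·,b) → {p2,p6} and {p4}.
Stable partition: {p1} | {p2,p6} | {p3} | {p5} | {p4} — 5 equivalence classes.
p6 and p2 lie in the same block of the stable partition, so they are equivalent — no string distinguishes them.

No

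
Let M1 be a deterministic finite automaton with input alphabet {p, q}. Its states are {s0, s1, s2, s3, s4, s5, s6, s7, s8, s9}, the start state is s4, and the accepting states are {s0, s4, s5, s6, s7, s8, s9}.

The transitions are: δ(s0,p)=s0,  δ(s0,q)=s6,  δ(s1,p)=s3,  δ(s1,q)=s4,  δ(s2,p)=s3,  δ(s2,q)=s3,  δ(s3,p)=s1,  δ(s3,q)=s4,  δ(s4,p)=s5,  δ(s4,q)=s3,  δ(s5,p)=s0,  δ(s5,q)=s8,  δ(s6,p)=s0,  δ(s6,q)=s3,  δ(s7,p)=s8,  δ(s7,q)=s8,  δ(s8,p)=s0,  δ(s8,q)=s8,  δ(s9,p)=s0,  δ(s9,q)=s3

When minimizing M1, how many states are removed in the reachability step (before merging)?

3

BFS from s4 reaches {s0, s1, s3, s4, s5, s6, s8}; the 3 state(s) s2, s7, s9 are never visited.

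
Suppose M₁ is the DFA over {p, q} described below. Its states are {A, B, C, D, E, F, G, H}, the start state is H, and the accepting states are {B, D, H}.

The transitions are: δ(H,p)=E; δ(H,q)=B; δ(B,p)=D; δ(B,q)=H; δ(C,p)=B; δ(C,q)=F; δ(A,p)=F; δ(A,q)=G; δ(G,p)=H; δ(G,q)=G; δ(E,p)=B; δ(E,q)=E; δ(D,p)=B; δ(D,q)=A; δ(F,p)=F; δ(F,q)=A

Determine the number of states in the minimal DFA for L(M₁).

Reachable states from the start: {A,B,D,E,F,G,H}. Unreachable: {C} — drop them.
Initial partition by acceptance: {B,D,H} | {A,E,F,G}.
Refine {B,D,H} on symbol p: members go to different blocks, giving {B,D} and {H}.
On input q, block {B,D} splits into {B} and {D}.
Split {A,E,F,G} by δ(·,p) → {A,F} and {E} and {G}.
Split {A,F} by δ(·,q) → {A} and {F}.
Stable partition: {B} | {A} | {H} | {D} | {E} | {G} | {F} — 7 equivalence classes.

7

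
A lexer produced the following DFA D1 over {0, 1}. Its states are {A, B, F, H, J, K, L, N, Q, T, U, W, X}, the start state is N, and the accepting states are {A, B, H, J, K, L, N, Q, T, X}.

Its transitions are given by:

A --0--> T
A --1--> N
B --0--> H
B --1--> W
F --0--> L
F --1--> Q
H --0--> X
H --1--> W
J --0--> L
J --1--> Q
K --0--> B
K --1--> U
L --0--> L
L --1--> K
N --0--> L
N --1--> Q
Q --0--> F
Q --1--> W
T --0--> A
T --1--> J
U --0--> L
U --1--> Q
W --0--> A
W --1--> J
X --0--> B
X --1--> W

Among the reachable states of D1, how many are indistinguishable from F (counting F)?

Every state is reachable, so we keep all 13.
P0 = {A,B,H,J,K,L,N,Q,T,X} | {F,U,W}.
Split {A,B,H,J,K,L,N,Q,T,X} by δ(·,0) → {A,B,H,J,K,L,N,T,X} and {Q}.
On input 1, block {A,B,H,J,K,L,N,T,X} splits into {B,H,K,X} and {A,L,T} and {J,N}.
On input 1, block {F,U,W} splits into {F,U} and {W}.
Split {B,H,K,X} by δ(·,1) → {B,H,X} and {K}.
Refine {A,L,T} on symbol 1: members go to different blocks, giving {A,T} and {L}.
The partition is now stable with 8 blocks: {B,H,X} | {F,U} | {Q} | {A,T} | {J,N} | {W} | {K} | {L}.
State F belongs to the block {F,U}, which has 2 states.

2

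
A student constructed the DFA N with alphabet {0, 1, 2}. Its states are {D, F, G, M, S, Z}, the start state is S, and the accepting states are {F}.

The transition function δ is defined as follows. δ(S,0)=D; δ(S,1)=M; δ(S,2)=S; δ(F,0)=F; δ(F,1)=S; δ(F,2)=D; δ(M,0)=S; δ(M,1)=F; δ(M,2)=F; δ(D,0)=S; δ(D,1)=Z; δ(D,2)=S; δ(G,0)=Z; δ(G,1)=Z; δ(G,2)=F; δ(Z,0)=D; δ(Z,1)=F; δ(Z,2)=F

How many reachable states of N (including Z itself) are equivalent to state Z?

2

States {G} cannot be reached from the start state, so discard them.
Start with accepting vs non-accepting: {F} | {D,M,S,Z}.
Refine {D,M,S,Z} on symbol 1: members go to different blocks, giving {D,S} and {M,Z}.
The partition is now stable with 3 blocks: {F} | {D,S} | {M,Z}.
The equivalence class containing Z is {M,Z}, of size 2.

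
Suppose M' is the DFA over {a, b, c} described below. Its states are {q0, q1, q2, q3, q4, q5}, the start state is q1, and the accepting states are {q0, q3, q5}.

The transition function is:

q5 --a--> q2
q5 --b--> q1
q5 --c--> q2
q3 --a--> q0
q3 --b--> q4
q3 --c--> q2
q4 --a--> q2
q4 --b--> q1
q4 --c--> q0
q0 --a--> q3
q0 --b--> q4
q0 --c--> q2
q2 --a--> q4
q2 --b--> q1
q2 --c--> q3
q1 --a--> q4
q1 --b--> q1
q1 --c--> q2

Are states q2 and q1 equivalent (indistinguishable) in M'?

Reachable states from the start: {q0,q1,q2,q3,q4}. Unreachable: {q5} — drop them.
Start with accepting vs non-accepting: {q0,q3} | {q1,q2,q4}.
Refine {q1,q2,q4} on symbol c: members go to different blocks, giving {q2,q4} and {q1}.
Stable partition: {q0,q3} | {q2,q4} | {q1} — 3 equivalence classes.
q2 and q1 end up in different blocks, so they are distinguishable. For instance, the string 'c' is accepted from only q2.

No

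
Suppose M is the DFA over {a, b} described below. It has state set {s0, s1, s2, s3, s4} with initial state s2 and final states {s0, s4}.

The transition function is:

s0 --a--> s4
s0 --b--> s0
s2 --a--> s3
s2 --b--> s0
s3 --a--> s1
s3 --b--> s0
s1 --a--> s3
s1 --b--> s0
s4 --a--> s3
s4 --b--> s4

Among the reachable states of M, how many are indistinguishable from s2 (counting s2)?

3

Every state is reachable, so we keep all 5.
Start with accepting vs non-accepting: {s0,s4} | {s1,s2,s3}.
On input a, block {s0,s4} splits into {s0} and {s4}.
No further refinement is possible. Final partition (3 blocks): {s0} | {s1,s2,s3} | {s4}.
State s2 belongs to the block {s1,s2,s3}, which has 3 states.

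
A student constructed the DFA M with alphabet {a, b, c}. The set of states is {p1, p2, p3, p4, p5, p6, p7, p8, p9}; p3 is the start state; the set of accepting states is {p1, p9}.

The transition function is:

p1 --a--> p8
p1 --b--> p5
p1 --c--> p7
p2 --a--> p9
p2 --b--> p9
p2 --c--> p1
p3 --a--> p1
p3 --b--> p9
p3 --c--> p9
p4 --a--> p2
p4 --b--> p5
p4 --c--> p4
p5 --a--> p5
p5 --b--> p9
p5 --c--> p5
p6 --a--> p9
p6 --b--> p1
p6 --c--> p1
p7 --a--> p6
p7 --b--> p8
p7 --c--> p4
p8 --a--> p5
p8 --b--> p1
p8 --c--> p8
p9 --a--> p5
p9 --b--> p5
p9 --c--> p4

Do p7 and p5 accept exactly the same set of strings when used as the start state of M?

Every state is reachable, so we keep all 9.
Initial partition by acceptance: {p1,p9} | {p2,p3,p4,p5,p6,p7,p8}.
Split {p2,p3,p4,p5,p6,p7,p8} by δ(·,a) → {p4,p5,p7,p8} and {p2,p3,p6}.
On input a, block {p4,p5,p7,p8} splits into {p4,p7} and {p5,p8}.
No further refinement is possible. Final partition (4 blocks): {p1,p9} | {p4,p7} | {p2,p3,p6} | {p5,p8}.
p7 and p5 end up in different blocks, so they are distinguishable. For instance, the string 'b' is accepted from only p5.

No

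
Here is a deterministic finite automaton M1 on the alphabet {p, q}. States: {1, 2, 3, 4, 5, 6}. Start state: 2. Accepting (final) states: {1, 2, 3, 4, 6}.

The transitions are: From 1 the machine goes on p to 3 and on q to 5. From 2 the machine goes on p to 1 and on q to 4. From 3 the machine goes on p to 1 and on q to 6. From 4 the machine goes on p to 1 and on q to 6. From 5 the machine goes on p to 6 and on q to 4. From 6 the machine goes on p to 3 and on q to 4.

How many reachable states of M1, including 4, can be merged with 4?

2

Initial partition by acceptance: {1,2,3,4,6} | {5}.
Split {1,2,3,4,6} by δ(·,q) → {2,3,4,6} and {1}.
Refine {2,3,4,6} on symbol p: members go to different blocks, giving {2,3,4} and {6}.
On input q, block {2,3,4} splits into {3,4} and {2}.
No further refinement is possible. Final partition (5 blocks): {3,4} | {5} | {1} | {6} | {2}.
The equivalence class containing 4 is {3,4}, of size 2.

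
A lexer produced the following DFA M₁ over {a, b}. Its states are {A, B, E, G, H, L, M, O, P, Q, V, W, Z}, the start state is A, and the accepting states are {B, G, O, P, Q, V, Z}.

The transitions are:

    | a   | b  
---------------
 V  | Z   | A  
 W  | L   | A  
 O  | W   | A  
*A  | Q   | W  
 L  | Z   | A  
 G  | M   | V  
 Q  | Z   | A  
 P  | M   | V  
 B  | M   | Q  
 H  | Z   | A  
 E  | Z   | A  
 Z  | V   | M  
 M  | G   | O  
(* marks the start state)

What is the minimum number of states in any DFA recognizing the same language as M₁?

8

Reachable states from the start: {A,G,L,M,O,Q,V,W,Z}. Unreachable: {B,E,H,P} — drop them.
P0 = {G,O,Q,V,Z} | {A,L,M,W}.
On input a, block {G,O,Q,V,Z} splits into {Q,V,Z} and {G,O}.
Split {A,L,M,W} by δ(·,a) → {A,L} and {M} and {W}.
On input b, block {Q,V,Z} splits into {Q,V} and {Z}.
On input a, block {A,L} splits into {L} and {A}.
Split {G,O} by δ(·,a) → {O} and {G}.
Stable partition: {Q,V} | {L} | {O} | {M} | {W} | {Z} | {A} | {G} — 8 equivalence classes.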